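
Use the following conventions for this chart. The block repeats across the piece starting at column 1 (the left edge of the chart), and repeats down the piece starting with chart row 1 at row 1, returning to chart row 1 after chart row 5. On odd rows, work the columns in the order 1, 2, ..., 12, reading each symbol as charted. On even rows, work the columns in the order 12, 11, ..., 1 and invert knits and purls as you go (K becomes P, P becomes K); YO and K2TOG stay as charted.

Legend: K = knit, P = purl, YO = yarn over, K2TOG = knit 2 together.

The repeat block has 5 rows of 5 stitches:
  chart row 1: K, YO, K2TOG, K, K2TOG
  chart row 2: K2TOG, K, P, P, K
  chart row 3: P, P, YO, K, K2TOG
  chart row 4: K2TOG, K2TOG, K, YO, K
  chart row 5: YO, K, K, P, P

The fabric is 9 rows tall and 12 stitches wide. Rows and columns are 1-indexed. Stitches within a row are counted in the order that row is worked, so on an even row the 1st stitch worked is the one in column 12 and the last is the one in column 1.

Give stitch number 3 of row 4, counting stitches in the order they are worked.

Row 4: (4-1) mod 5 = 3, so use chart row 4. Even row -> WS.
Chart row 4 tiled across columns 1-12: K2TOG K2TOG K YO K K2TOG K2TOG K YO K K2TOG K2TOG
WS: work from column 12 back to column 1 (reverse the tiled row), swapping K<->P (YO and K2TOG unchanged).
Row 4 as worked: K2TOG K2TOG P YO P K2TOG K2TOG P YO P K2TOG K2TOG
The 3rd stitch worked is P.

Result:
P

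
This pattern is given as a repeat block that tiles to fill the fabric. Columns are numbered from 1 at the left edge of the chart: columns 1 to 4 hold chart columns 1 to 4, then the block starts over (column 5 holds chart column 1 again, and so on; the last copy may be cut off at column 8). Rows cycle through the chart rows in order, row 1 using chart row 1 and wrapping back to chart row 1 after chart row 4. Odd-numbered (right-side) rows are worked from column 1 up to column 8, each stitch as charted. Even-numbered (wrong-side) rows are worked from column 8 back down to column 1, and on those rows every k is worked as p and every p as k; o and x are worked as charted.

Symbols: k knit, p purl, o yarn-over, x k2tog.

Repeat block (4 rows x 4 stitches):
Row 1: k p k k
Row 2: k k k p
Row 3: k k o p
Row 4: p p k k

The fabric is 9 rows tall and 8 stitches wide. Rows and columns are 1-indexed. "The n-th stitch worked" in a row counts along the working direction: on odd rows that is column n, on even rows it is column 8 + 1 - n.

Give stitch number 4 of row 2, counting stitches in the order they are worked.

Row 2 uses chart row ((2-1) mod 4)+1 = 2. Row 2 is even, so WS.
Chart row 2 tiled across columns 1-8: k k k p k k k p
WS row: flip the tiled sequence (start at column 8) and apply k<->p; o and x stay.
Row 2 as worked: k p p p k p p p
Stitch 4 in working order -> p

== STITCH ==
p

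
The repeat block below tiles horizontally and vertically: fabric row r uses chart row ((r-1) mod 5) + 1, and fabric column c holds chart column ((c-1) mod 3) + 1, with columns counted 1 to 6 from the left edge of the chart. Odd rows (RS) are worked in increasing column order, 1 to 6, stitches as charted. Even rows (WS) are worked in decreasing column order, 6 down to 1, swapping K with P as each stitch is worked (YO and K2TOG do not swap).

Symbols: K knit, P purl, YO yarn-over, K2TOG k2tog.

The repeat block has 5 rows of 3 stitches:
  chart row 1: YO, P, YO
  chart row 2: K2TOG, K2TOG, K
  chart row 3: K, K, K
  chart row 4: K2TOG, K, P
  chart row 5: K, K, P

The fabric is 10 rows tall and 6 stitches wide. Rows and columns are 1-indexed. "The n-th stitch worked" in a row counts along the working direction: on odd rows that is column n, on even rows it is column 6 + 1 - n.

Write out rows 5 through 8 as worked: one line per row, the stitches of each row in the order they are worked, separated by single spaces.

Rows as worked:
K K P K K P
YO K YO YO K YO
K2TOG K2TOG K K2TOG K2TOG K
P P P P P P

Derivation:
Row 5: chart row 5, RS - tile across columns 1-6 and work as-is.
Row 6: chart row 1, WS - tiled (columns 1-6): YO P YO YO P YO; work from column 6 back to 1 with K<->P swapped.
Row 7: chart row 2, RS - tile across columns 1-6 and work as-is.
Row 8: chart row 3, WS - tiled (columns 1-6): K K K K K K; work from column 6 back to 1 with K<->P swapped.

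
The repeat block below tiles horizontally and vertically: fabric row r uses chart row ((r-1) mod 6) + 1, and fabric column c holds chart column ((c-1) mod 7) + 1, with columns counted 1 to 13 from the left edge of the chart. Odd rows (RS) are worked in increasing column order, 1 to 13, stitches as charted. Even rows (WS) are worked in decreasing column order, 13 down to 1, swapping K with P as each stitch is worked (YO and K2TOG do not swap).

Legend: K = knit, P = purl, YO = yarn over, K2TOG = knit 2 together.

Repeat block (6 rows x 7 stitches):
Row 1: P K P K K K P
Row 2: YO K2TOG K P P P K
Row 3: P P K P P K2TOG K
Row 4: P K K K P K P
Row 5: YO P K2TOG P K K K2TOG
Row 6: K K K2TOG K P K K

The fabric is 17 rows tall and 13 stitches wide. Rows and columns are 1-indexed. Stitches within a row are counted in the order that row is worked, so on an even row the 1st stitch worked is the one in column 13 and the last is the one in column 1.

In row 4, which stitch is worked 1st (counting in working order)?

Row 4 uses chart row ((4-1) mod 6)+1 = 4. Row 4 is even, so WS.
Chart row 4 tiled across columns 1-13: P K K K P K P P K K K P K
Wrong side: read the tiled row from column 13 down to 1 and exchange K with P (leave YO, K2TOG).
Row 4 as worked: P K P P P K K P K P P P K
The 1st stitch worked is P.

Result:
P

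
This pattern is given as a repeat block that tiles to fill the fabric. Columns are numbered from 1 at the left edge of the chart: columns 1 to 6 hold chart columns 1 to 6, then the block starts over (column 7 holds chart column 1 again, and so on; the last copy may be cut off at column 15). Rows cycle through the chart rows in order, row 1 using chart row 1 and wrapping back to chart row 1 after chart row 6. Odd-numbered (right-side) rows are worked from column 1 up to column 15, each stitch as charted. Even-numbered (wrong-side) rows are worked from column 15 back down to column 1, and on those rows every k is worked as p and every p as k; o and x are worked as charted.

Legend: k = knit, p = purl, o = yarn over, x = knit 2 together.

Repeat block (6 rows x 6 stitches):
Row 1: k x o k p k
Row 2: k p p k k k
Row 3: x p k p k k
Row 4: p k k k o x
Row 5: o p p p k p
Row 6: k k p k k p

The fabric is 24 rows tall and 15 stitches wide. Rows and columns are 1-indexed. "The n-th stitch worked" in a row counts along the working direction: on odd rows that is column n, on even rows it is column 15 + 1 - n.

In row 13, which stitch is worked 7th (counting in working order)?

Row 13 uses chart row ((13-1) mod 6)+1 = 1. Row 13 is odd, so RS.
Chart row 1 tiled across columns 1-15: k x o k p k k x o k p k k x o
RS: work column 1 to column 15, symbols as charted — the tiled row is the row as worked.
The 7th stitch worked is k.

== STITCH ==
k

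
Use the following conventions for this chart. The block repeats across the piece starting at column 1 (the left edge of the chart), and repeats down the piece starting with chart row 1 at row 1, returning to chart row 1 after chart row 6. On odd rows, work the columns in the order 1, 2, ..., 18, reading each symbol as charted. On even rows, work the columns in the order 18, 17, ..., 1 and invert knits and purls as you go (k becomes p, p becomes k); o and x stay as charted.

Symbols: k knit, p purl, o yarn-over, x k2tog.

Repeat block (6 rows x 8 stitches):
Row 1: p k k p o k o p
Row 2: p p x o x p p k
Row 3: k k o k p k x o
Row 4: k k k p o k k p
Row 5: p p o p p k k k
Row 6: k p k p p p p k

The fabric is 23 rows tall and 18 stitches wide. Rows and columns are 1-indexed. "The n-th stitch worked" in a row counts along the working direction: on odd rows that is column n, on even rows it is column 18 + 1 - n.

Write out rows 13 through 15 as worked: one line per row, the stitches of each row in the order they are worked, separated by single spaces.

Row 13: chart row 1, RS - tile across columns 1-18 and work as-is.
Row 14: chart row 2, WS - tiled (columns 1-18): p p x o x p p k p p x o x p p k p p; work from column 18 back to 1 with k<->p swapped.
Row 15: chart row 3, RS - tile across columns 1-18 and work as-is.

Result:
p k k p o k o p p k k p o k o p p k
k k p k k x o x k k p k k x o x k k
k k o k p k x o k k o k p k x o k k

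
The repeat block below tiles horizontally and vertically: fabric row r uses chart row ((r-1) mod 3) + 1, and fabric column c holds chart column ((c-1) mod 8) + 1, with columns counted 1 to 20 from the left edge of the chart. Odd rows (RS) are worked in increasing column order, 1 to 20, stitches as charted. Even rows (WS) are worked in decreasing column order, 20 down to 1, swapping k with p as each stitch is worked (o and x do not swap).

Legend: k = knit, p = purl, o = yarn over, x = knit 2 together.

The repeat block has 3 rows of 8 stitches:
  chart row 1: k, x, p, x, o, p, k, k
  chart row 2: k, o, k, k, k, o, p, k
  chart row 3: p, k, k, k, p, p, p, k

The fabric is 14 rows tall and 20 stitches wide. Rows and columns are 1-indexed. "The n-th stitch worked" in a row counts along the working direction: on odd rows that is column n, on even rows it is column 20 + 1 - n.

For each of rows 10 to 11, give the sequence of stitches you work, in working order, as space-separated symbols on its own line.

== ROWS AS WORKED ==
x k x p p p k o x k x p p p k o x k x p
k o k k k o p k k o k k k o p k k o k k

Derivation:
Row 10: chart row 1, WS - tiled (columns 1-20): k x p x o p k k k x p x o p k k k x p x; work from column 20 back to 1 with k<->p swapped.
Row 11: chart row 2, RS - tile across columns 1-20 and work as-is.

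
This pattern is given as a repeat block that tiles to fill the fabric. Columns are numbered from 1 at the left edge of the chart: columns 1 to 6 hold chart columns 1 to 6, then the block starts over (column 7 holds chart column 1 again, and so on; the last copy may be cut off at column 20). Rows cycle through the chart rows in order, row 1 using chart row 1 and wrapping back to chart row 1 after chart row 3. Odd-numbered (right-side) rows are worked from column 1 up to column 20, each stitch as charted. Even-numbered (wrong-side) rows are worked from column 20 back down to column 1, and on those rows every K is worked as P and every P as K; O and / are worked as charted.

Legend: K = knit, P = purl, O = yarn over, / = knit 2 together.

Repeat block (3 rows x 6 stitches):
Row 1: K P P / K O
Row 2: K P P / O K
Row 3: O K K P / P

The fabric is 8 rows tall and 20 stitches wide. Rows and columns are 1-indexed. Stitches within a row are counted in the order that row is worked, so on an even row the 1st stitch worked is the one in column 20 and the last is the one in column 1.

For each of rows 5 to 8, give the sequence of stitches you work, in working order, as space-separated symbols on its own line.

Row 5: chart row 2, RS - tile across columns 1-20 and work as-is.
Row 6: chart row 3, WS - tiled (columns 1-20): O K K P / P O K K P / P O K K P / P O K; work from column 20 back to 1 with K<->P swapped.
Row 7: chart row 1, RS - tile across columns 1-20 and work as-is.
Row 8: chart row 2, WS - tiled (columns 1-20): K P P / O K K P P / O K K P P / O K K P; work from column 20 back to 1 with K<->P swapped.

Rows as worked:
K P P / O K K P P / O K K P P / O K K P
P O K / K P P O K / K P P O K / K P P O
K P P / K O K P P / K O K P P / K O K P
K P P O / K K P P O / K K P P O / K K P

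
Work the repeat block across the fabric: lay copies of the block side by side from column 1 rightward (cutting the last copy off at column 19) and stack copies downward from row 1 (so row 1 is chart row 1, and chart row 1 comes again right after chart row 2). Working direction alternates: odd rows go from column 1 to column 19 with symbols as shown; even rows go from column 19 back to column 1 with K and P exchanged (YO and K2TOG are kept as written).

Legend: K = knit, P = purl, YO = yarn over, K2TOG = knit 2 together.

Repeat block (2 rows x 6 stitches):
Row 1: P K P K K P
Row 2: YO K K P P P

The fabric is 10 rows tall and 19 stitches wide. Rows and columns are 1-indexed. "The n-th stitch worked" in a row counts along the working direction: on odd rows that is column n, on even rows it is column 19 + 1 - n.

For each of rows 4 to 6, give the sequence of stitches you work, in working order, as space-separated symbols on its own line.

Result:
YO K K K P P YO K K K P P YO K K K P P YO
P K P K K P P K P K K P P K P K K P P
YO K K K P P YO K K K P P YO K K K P P YO

Derivation:
Row 4: chart row 2, WS - tiled (columns 1-19): YO K K P P P YO K K P P P YO K K P P P YO; work from column 19 back to 1 with K<->P swapped.
Row 5: chart row 1, RS - tile across columns 1-19 and work as-is.
Row 6: chart row 2, WS - tiled (columns 1-19): YO K K P P P YO K K P P P YO K K P P P YO; work from column 19 back to 1 with K<->P swapped.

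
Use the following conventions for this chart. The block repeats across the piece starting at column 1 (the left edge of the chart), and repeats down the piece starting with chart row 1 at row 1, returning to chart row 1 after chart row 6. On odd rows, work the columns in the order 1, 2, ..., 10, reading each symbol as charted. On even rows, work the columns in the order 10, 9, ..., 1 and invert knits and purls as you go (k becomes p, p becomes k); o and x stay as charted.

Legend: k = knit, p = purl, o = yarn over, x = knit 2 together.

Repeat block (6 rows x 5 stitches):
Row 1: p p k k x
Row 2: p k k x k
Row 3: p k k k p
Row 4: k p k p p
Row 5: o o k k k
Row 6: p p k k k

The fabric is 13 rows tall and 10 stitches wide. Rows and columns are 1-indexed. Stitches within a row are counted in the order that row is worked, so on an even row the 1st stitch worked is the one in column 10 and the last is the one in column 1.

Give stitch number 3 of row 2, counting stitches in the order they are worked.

Row 2 uses chart row ((2-1) mod 6)+1 = 2. Row 2 is even, so WS.
Chart row 2 tiled across columns 1-10: p k k x k p k k x k
Wrong side: read the tiled row from column 10 down to 1 and exchange k with p (leave o, x).
Row 2 as worked: p x p p k p x p p k
Counting 3 along the worked row gives p.

== STITCH ==
p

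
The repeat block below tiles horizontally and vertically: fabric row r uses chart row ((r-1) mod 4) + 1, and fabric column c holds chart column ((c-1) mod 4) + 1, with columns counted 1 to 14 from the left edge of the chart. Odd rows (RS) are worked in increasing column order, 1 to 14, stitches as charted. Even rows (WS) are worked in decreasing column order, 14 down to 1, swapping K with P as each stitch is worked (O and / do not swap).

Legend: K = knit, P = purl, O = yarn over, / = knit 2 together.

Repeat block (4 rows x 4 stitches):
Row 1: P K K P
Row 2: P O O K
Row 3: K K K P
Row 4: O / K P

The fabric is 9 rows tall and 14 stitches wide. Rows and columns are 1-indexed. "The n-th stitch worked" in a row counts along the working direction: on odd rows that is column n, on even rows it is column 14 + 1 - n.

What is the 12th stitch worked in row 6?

Row 6: (6-1) mod 4 = 1, so use chart row 2. Even row -> WS.
Chart row 2 tiled across columns 1-14: P O O K P O O K P O O K P O
Wrong side: read the tiled row from column 14 down to 1 and exchange K with P (leave O, /).
Row 6 as worked: O K P O O K P O O K P O O K
The 12th stitch worked is O.

Result:
O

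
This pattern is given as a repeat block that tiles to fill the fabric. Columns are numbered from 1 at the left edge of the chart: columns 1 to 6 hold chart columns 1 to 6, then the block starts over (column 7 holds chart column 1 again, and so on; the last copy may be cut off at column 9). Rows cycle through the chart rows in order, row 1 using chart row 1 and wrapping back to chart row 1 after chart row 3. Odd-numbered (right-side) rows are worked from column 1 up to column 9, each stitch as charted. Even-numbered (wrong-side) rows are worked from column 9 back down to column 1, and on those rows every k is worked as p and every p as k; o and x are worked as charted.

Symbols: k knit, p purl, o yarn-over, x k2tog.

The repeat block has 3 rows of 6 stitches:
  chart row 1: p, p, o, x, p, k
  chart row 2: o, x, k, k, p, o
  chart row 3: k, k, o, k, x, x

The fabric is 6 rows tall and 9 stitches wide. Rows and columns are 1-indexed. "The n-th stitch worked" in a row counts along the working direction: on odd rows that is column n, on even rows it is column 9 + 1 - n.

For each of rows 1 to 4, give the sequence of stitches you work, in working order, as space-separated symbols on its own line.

Row 1: chart row 1, RS - tile across columns 1-9 and work as-is.
Row 2: chart row 2, WS - tiled (columns 1-9): o x k k p o o x k; work from column 9 back to 1 with k<->p swapped.
Row 3: chart row 3, RS - tile across columns 1-9 and work as-is.
Row 4: chart row 1, WS - tiled (columns 1-9): p p o x p k p p o; work from column 9 back to 1 with k<->p swapped.

Rows as worked:
p p o x p k p p o
p x o o k p p x o
k k o k x x k k o
o k k p k x o k k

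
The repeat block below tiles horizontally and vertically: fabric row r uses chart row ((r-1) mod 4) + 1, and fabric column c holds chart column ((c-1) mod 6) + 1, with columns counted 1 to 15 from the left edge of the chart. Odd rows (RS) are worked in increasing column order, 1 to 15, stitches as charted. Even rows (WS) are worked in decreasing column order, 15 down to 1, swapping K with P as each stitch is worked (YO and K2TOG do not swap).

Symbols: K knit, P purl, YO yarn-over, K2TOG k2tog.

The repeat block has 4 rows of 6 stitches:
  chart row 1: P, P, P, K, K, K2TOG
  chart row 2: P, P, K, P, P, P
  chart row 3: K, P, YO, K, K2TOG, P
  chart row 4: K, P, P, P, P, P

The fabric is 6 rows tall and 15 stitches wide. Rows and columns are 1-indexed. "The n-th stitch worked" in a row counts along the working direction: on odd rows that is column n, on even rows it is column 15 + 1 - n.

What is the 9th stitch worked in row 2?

Result:
K

Derivation:
Row 2 uses chart row ((2-1) mod 4)+1 = 2. Row 2 is even, so WS.
Chart row 2 tiled across columns 1-15: P P K P P P P P K P P P P P K
Wrong side: read the tiled row from column 15 down to 1 and exchange K with P (leave YO, K2TOG).
Row 2 as worked: P K K K K K P K K K K K P K K
The 9th stitch worked is K.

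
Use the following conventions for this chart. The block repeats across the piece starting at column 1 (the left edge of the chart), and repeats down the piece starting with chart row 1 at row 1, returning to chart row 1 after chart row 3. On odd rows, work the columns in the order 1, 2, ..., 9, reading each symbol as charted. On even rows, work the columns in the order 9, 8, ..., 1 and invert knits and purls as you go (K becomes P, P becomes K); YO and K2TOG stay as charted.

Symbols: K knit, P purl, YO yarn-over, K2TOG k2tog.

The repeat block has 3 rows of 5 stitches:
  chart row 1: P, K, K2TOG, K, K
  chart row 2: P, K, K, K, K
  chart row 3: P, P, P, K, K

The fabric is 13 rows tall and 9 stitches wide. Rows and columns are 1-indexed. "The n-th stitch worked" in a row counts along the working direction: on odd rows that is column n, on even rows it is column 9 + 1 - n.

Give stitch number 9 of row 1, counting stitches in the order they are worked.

Row 1 uses chart row ((1-1) mod 3)+1 = 1. Row 1 is odd, so RS.
Chart row 1 tiled across columns 1-9: P K K2TOG K K P K K2TOG K
RS row: no reversal, no swap; stitch n worked = column n.
Counting 9 along the worked row gives K.

Stitch:
K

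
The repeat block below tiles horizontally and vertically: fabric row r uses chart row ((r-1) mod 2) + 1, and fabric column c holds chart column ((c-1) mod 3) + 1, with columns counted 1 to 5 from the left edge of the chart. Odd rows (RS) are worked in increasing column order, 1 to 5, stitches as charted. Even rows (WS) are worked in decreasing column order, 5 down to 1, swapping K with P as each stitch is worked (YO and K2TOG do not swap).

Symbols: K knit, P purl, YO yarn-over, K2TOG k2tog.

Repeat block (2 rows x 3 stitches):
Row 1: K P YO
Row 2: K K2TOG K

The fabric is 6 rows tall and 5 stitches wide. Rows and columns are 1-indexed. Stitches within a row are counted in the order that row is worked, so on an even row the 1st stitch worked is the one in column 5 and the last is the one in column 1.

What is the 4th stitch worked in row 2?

Stitch:
K2TOG

Derivation:
Row 2: (2-1) mod 2 = 1, so use chart row 2. Even row -> WS.
Chart row 2 tiled across columns 1-5: K K2TOG K K K2TOG
Wrong side: read the tiled row from column 5 down to 1 and exchange K with P (leave YO, K2TOG).
Row 2 as worked: K2TOG P P K2TOG P
Stitch 4 in working order -> K2TOG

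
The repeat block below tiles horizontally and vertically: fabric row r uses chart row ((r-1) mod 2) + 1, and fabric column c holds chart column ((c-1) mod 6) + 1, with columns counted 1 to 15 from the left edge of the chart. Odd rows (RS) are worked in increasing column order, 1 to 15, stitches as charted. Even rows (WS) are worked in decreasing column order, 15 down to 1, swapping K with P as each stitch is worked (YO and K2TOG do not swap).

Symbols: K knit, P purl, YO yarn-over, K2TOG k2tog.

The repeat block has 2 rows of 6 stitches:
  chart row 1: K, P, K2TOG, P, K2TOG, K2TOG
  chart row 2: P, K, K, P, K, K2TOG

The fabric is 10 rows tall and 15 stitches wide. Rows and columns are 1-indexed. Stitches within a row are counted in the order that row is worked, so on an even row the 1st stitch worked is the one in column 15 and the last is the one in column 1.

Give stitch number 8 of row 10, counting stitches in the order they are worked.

Row 10 uses chart row ((10-1) mod 2)+1 = 2. Row 10 is even, so WS.
Chart row 2 tiled across columns 1-15: P K K P K K2TOG P K K P K K2TOG P K K
WS: work from column 15 back to column 1 (reverse the tiled row), swapping K<->P (YO and K2TOG unchanged).
Row 10 as worked: P P K K2TOG P K P P K K2TOG P K P P K
Stitch 8 in working order -> P

Stitch:
P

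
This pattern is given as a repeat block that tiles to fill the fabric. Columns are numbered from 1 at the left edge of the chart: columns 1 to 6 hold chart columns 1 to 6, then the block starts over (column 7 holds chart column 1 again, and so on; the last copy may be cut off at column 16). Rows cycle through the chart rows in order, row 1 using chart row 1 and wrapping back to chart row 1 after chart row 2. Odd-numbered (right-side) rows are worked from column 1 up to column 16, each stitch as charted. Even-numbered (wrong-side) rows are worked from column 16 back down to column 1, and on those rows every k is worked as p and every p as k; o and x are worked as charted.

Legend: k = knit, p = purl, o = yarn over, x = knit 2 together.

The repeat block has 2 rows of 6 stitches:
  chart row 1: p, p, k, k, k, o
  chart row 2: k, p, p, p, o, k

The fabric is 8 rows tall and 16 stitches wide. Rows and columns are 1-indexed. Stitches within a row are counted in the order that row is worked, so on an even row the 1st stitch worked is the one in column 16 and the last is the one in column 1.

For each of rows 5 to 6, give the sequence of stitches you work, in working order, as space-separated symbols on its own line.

== ROWS AS WORKED ==
p p k k k o p p k k k o p p k k
k k k p p o k k k p p o k k k p

Derivation:
Row 5: chart row 1, RS - tile across columns 1-16 and work as-is.
Row 6: chart row 2, WS - tiled (columns 1-16): k p p p o k k p p p o k k p p p; work from column 16 back to 1 with k<->p swapped.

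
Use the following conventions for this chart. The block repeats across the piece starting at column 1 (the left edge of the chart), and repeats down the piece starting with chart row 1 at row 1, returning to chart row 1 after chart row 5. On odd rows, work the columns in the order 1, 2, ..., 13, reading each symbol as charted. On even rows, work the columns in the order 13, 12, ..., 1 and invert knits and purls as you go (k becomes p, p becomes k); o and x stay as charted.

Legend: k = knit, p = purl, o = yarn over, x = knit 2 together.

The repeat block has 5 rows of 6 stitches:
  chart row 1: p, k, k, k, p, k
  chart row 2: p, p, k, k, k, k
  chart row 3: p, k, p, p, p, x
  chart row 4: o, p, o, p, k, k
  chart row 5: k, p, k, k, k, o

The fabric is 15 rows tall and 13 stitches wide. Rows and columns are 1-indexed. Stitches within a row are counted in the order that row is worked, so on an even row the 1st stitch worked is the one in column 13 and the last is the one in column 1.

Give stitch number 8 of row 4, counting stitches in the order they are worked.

Stitch:
p

Derivation:
Row 4 uses chart row ((4-1) mod 5)+1 = 4. Row 4 is even, so WS.
Chart row 4 tiled across columns 1-13: o p o p k k o p o p k k o
WS: work from column 13 back to column 1 (reverse the tiled row), swapping k<->p (o and x unchanged).
Row 4 as worked: o p p k o k o p p k o k o
The 8th stitch worked is p.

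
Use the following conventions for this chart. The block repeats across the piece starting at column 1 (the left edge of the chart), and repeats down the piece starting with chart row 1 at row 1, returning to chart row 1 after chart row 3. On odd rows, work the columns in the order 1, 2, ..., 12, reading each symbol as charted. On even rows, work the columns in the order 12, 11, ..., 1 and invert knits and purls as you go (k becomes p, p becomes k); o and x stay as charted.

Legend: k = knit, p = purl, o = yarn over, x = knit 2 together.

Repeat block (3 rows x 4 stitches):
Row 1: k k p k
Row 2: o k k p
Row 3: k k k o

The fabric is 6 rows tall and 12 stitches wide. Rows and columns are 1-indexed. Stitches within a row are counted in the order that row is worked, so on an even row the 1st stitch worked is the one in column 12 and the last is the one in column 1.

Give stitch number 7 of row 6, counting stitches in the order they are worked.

Result:
p

Derivation:
Row 6 uses chart row ((6-1) mod 3)+1 = 3. Row 6 is even, so WS.
Chart row 3 tiled across columns 1-12: k k k o k k k o k k k o
Wrong side: read the tiled row from column 12 down to 1 and exchange k with p (leave o, x).
Row 6 as worked: o p p p o p p p o p p p
Counting 7 along the worked row gives p.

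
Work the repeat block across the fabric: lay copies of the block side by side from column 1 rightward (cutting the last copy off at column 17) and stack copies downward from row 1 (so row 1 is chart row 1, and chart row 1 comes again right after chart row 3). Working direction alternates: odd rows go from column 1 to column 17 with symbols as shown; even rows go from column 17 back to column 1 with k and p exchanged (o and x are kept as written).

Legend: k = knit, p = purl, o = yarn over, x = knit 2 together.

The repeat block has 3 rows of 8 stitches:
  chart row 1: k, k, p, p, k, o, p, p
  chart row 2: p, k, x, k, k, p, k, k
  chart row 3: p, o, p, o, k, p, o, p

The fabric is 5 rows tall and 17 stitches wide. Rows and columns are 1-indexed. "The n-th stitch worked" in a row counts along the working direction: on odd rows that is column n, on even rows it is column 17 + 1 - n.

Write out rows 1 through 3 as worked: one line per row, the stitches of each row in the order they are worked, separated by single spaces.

Row 1: chart row 1, RS - tile across columns 1-17 and work as-is.
Row 2: chart row 2, WS - tiled (columns 1-17): p k x k k p k k p k x k k p k k p; work from column 17 back to 1 with k<->p swapped.
Row 3: chart row 3, RS - tile across columns 1-17 and work as-is.

== ROWS AS WORKED ==
k k p p k o p p k k p p k o p p k
k p p k p p x p k p p k p p x p k
p o p o k p o p p o p o k p o p p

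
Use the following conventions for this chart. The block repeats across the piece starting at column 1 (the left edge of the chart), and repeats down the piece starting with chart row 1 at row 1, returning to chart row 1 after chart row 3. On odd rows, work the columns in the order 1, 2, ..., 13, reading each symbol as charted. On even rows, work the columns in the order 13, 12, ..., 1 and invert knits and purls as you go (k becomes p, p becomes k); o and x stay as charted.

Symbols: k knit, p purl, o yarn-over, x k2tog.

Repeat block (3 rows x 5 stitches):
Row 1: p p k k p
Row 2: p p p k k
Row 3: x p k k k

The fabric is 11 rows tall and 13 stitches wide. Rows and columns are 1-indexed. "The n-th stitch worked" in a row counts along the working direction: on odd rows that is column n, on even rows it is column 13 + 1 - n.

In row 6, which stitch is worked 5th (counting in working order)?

Stitch:
p

Derivation:
Row 6: (6-1) mod 3 = 2, so use chart row 3. Even row -> WS.
Chart row 3 tiled across columns 1-13: x p k k k x p k k k x p k
WS row: flip the tiled sequence (start at column 13) and apply k<->p; o and x stay.
Row 6 as worked: p k x p p p k x p p p k x
Stitch 5 in working order -> p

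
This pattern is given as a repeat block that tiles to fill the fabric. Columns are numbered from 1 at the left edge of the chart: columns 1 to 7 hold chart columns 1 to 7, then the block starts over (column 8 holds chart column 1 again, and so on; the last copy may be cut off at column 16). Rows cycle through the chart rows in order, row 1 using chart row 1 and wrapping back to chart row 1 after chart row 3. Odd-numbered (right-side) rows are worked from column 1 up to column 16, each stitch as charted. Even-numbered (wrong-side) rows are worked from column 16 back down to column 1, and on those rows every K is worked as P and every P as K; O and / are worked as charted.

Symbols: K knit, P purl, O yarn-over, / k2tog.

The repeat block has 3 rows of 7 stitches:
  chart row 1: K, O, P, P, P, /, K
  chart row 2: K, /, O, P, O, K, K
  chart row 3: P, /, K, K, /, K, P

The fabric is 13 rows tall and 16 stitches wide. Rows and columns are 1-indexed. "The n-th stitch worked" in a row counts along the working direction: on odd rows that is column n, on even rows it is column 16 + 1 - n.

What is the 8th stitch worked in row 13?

Row 13: (13-1) mod 3 = 0, so use chart row 1. Odd row -> RS.
Chart row 1 tiled across columns 1-16: K O P P P / K K O P P P / K K O
RS: work column 1 to column 16, symbols as charted — the tiled row is the row as worked.
Stitch 8 in working order -> K

Result:
K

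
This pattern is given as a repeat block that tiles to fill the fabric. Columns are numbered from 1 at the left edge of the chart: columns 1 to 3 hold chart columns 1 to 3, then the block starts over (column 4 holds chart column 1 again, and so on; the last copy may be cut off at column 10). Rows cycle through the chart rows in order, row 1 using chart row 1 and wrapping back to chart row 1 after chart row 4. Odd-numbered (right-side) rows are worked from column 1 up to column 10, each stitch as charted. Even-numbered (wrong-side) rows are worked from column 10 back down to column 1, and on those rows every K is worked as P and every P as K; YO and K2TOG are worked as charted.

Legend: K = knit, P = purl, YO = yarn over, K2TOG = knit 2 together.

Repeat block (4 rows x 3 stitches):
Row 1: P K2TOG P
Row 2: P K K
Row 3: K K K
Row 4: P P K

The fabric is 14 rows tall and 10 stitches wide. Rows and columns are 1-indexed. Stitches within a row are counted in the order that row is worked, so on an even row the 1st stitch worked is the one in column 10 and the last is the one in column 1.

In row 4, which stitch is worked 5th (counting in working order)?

== STITCH ==
P

Derivation:
For row 4: chart row = ((4-1) mod 4) + 1 = 4; this is a WS (even) row.
Chart row 4 tiled across columns 1-10: P P K P P K P P K P
WS row: flip the tiled sequence (start at column 10) and apply K<->P; YO and K2TOG stay.
Row 4 as worked: K P K K P K K P K K
Stitch 5 in working order -> P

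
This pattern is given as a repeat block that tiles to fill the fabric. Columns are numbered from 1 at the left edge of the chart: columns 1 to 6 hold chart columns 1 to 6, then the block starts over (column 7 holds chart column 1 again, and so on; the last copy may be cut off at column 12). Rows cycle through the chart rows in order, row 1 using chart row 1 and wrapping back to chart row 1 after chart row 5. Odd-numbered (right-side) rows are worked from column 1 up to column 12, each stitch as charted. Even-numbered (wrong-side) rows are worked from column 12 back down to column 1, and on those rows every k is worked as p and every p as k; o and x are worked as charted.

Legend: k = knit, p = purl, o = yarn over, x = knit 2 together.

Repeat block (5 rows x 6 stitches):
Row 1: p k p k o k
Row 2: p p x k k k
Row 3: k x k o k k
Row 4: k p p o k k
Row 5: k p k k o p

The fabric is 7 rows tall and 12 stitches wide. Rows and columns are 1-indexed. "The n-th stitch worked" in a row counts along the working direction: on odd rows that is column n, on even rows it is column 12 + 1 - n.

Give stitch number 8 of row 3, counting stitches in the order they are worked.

Row 3: (3-1) mod 5 = 2, so use chart row 3. Odd row -> RS.
Chart row 3 tiled across columns 1-12: k x k o k k k x k o k k
Right side: take the tiled row as-is (worked left to right from column 1).
Counting 8 along the worked row gives x.

Stitch:
x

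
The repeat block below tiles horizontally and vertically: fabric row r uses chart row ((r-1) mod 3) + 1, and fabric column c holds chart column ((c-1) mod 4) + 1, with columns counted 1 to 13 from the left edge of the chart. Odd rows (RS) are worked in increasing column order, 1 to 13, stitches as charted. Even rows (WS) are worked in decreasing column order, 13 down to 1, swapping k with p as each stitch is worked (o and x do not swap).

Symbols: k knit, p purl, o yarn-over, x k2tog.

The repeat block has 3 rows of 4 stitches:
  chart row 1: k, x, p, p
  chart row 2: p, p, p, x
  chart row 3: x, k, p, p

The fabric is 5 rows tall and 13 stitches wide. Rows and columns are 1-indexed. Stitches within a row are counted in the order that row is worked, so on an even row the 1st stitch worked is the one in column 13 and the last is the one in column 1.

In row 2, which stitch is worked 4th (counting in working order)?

== STITCH ==
k

Derivation:
For row 2: chart row = ((2-1) mod 3) + 1 = 2; this is a WS (even) row.
Chart row 2 tiled across columns 1-13: p p p x p p p x p p p x p
Wrong side: read the tiled row from column 13 down to 1 and exchange k with p (leave o, x).
Row 2 as worked: k x k k k x k k k x k k k
The 4th stitch worked is k.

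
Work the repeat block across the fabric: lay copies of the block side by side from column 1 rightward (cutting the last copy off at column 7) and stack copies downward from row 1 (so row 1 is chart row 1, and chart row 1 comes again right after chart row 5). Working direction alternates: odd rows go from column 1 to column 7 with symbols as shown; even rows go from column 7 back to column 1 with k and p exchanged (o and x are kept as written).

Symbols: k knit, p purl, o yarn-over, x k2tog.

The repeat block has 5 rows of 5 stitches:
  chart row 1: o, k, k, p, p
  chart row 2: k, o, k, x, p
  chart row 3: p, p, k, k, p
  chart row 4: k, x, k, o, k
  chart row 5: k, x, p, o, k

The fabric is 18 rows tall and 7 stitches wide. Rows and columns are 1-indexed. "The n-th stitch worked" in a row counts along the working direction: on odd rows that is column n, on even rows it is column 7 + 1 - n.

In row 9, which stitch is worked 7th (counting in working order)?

Row 9: (9-1) mod 5 = 3, so use chart row 4. Odd row -> RS.
Chart row 4 tiled across columns 1-7: k x k o k k x
Right side: take the tiled row as-is (worked left to right from column 1).
Stitch 7 in working order -> x

Result:
x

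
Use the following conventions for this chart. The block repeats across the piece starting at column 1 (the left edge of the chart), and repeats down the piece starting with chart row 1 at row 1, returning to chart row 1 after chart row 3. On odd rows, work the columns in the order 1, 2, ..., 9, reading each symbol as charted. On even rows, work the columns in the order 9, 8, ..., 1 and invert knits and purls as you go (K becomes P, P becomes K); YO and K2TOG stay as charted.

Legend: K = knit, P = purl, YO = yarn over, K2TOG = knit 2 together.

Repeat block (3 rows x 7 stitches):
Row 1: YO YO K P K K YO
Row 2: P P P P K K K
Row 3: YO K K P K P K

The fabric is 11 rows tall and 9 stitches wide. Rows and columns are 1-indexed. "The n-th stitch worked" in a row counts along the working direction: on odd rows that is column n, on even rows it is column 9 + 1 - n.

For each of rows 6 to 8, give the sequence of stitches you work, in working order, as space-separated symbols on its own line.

Row 6: chart row 3, WS - tiled (columns 1-9): YO K K P K P K YO K; work from column 9 back to 1 with K<->P swapped.
Row 7: chart row 1, RS - tile across columns 1-9 and work as-is.
Row 8: chart row 2, WS - tiled (columns 1-9): P P P P K K K P P; work from column 9 back to 1 with K<->P swapped.

== ROWS AS WORKED ==
P YO P K P K P P YO
YO YO K P K K YO YO YO
K K P P P K K K K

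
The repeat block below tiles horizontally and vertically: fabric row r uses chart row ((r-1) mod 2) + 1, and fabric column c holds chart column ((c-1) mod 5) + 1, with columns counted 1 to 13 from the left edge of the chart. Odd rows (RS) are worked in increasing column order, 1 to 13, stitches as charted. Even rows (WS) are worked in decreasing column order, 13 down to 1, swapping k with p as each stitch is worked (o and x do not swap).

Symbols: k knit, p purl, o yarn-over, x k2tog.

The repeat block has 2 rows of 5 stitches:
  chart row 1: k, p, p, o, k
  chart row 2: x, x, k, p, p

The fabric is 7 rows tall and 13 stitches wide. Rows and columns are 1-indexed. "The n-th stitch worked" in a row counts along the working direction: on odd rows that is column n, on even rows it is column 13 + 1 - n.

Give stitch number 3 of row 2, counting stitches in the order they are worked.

Row 2: (2-1) mod 2 = 1, so use chart row 2. Even row -> WS.
Chart row 2 tiled across columns 1-13: x x k p p x x k p p x x k
WS: work from column 13 back to column 1 (reverse the tiled row), swapping k<->p (o and x unchanged).
Row 2 as worked: p x x k k p x x k k p x x
Stitch 3 in working order -> x

== STITCH ==
x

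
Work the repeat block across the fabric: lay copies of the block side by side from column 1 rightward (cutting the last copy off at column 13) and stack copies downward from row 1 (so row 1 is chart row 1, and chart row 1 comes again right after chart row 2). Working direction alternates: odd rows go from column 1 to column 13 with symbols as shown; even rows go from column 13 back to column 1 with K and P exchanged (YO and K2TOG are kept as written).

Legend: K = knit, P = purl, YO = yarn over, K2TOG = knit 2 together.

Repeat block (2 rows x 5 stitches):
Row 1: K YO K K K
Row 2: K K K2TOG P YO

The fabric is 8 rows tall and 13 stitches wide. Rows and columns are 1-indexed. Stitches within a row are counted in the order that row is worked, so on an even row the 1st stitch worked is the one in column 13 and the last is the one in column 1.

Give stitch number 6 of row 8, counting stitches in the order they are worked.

For row 8: chart row = ((8-1) mod 2) + 1 = 2; this is a WS (even) row.
Chart row 2 tiled across columns 1-13: K K K2TOG P YO K K K2TOG P YO K K K2TOG
Wrong side: read the tiled row from column 13 down to 1 and exchange K with P (leave YO, K2TOG).
Row 8 as worked: K2TOG P P YO K K2TOG P P YO K K2TOG P P
Stitch 6 in working order -> K2TOG

== STITCH ==
K2TOG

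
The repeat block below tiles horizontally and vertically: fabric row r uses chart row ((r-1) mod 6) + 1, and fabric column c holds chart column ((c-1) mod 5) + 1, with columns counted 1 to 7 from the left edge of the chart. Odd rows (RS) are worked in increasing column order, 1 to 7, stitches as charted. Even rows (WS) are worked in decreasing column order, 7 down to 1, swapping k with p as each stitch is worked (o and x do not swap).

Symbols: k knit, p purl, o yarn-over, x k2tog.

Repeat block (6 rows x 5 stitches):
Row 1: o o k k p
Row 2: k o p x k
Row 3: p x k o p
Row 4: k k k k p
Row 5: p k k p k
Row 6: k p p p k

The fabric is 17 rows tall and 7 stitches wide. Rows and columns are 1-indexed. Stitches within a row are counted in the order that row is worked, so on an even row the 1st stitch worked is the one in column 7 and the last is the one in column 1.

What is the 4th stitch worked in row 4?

Stitch:
p

Derivation:
Row 4: (4-1) mod 6 = 3, so use chart row 4. Even row -> WS.
Chart row 4 tiled across columns 1-7: k k k k p k k
WS: work from column 7 back to column 1 (reverse the tiled row), swapping k<->p (o and x unchanged).
Row 4 as worked: p p k p p p p
Stitch 4 in working order -> p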